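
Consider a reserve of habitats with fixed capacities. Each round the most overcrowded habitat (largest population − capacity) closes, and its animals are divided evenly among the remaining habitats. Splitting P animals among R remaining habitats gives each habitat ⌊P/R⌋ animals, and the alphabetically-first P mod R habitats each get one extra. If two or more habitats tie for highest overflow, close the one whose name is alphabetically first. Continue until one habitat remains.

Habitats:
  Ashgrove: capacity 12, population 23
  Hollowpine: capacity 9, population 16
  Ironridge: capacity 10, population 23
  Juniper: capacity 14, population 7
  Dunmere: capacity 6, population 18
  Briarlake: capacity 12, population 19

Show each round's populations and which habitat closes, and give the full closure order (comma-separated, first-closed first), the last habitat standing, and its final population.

Round 1: Ashgrove=23 Briarlake=19 Dunmere=18 Hollowpine=16 Ironridge=23 Juniper=7 → close Ironridge (overflow 13)
  23÷5 = 4 each, +1 to first 3
Round 2: Ashgrove=28 Briarlake=24 Dunmere=23 Hollowpine=20 Juniper=11 → close Dunmere (overflow 17)
  23÷4 = 5 each, +1 to first 3
Round 3: Ashgrove=34 Briarlake=30 Hollowpine=26 Juniper=16 → close Ashgrove (overflow 22)
  34÷3 = 11 each, +1 to first 1
Round 4: Briarlake=42 Hollowpine=37 Juniper=27 → close Briarlake (overflow 30)
  42÷2 = 21 each, +1 to first 0
Round 5: Hollowpine=58 Juniper=48 → close Hollowpine (overflow 49)
  58÷1 = 58 each, +1 to first 0

Closure order: Ironridge, Dunmere, Ashgrove, Briarlake, Hollowpine
Last habitat: Juniper with 106 animals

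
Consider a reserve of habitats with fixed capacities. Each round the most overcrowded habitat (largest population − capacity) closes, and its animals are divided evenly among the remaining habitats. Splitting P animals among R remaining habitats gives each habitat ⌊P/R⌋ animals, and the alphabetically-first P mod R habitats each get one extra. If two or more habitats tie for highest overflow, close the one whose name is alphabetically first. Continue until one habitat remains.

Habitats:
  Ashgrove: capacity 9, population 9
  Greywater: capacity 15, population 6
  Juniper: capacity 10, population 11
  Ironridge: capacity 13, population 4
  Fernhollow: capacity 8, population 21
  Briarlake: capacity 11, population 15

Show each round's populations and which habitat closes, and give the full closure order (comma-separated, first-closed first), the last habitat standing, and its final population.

Closure order: Fernhollow, Briarlake, Ashgrove, Juniper, Greywater
Last habitat: Ironridge with 66 animals

Round 1: Ashgrove=9 Briarlake=15 Fernhollow=21 Greywater=6 Ironridge=4 Juniper=11 → close Fernhollow (overflow 13)
  21÷5 = 4 each, +1 to first 1
Round 2: Ashgrove=14 Briarlake=19 Greywater=10 Ironridge=8 Juniper=15 → close Briarlake (overflow 8)
  19÷4 = 4 each, +1 to first 3
Round 3: Ashgrove=19 Greywater=15 Ironridge=13 Juniper=19 → close Ashgrove (overflow 10)
  19÷3 = 6 each, +1 to first 1
Round 4: Greywater=22 Ironridge=19 Juniper=25 → close Juniper (overflow 15)
  25÷2 = 12 each, +1 to first 1
Round 5: Greywater=35 Ironridge=31 → close Greywater (overflow 20)
  35÷1 = 35 each, +1 to first 0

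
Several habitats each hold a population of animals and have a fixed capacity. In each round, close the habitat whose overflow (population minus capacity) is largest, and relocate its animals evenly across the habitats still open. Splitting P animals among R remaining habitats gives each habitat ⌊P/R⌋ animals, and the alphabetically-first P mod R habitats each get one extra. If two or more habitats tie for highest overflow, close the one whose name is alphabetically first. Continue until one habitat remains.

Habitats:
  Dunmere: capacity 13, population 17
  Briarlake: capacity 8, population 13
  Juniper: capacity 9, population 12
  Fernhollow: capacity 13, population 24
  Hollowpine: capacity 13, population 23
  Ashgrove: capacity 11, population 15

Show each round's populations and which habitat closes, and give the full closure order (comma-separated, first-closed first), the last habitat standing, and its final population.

Round 1: Ashgrove=15 Briarlake=13 Dunmere=17 Fernhollow=24 Hollowpine=23 Juniper=12 → close Fernhollow (overflow 11)
  24÷5 = 4 each, +1 to first 4
Round 2: Ashgrove=20 Briarlake=18 Dunmere=22 Hollowpine=28 Juniper=16 → close Hollowpine (overflow 15)
  28÷4 = 7 each, +1 to first 0
Round 3: Ashgrove=27 Briarlake=25 Dunmere=29 Juniper=23 → close Briarlake (overflow 17)
  25÷3 = 8 each, +1 to first 1
Round 4: Ashgrove=36 Dunmere=37 Juniper=31 → close Ashgrove (overflow 25)
  36÷2 = 18 each, +1 to first 0
Round 5: Dunmere=55 Juniper=49 → close Dunmere (overflow 42)
  55÷1 = 55 each, +1 to first 0

Closure order: Fernhollow, Hollowpine, Briarlake, Ashgrove, Dunmere
Last habitat: Juniper with 104 animals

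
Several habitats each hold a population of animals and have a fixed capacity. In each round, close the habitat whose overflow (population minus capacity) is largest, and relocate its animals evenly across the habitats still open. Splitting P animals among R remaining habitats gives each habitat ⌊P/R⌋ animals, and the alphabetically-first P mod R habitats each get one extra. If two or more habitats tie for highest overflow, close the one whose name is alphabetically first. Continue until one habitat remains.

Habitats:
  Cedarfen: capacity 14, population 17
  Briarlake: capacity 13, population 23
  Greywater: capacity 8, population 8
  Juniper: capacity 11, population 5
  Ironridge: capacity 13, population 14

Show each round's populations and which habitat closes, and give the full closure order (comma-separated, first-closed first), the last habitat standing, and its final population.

Round 1: Briarlake=23 Cedarfen=17 Greywater=8 Ironridge=14 Juniper=5 → close Briarlake (overflow 10)
  23÷4 = 5 each, +1 to first 3
Round 2: Cedarfen=23 Greywater=14 Ironridge=20 Juniper=10 → close Cedarfen (overflow 9)
  23÷3 = 7 each, +1 to first 2
Round 3: Greywater=22 Ironridge=28 Juniper=17 → close Ironridge (overflow 15)
  28÷2 = 14 each, +1 to first 0
Round 4: Greywater=36 Juniper=31 → close Greywater (overflow 28)
  36÷1 = 36 each, +1 to first 0

Closure order: Briarlake, Cedarfen, Ironridge, Greywater
Last habitat: Juniper with 67 animals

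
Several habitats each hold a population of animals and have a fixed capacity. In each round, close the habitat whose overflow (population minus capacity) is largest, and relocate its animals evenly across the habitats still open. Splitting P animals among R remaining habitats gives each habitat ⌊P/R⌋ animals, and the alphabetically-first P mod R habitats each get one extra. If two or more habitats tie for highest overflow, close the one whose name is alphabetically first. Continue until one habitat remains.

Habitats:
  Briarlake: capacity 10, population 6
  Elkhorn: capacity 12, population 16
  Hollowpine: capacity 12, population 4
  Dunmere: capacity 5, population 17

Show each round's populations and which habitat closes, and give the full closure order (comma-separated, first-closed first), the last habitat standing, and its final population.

Round 1: Briarlake=6 Dunmere=17 Elkhorn=16 Hollowpine=4 → close Dunmere (overflow 12)
  17÷3 = 5 each, +1 to first 2
Round 2: Briarlake=12 Elkhorn=22 Hollowpine=9 → close Elkhorn (overflow 10)
  22÷2 = 11 each, +1 to first 0
Round 3: Briarlake=23 Hollowpine=20 → close Briarlake (overflow 13)
  23÷1 = 23 each, +1 to first 0

Closure order: Dunmere, Elkhorn, Briarlake
Last habitat: Hollowpine with 43 animals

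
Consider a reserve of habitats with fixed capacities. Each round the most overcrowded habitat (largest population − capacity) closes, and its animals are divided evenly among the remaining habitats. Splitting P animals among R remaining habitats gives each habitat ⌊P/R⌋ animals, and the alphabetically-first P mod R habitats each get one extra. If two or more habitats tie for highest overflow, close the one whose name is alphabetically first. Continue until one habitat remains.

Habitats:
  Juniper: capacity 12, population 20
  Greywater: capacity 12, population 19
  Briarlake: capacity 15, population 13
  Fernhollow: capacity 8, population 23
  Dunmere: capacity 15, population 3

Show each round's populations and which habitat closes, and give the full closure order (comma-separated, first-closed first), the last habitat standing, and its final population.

Round 1: Briarlake=13 Dunmere=3 Fernhollow=23 Greywater=19 Juniper=20 → close Fernhollow (overflow 15)
  23÷4 = 5 each, +1 to first 3
Round 2: Briarlake=19 Dunmere=9 Greywater=25 Juniper=25 → close Greywater (overflow 13)
  25÷3 = 8 each, +1 to first 1
Round 3: Briarlake=28 Dunmere=17 Juniper=33 → close Juniper (overflow 21)
  33÷2 = 16 each, +1 to first 1
Round 4: Briarlake=45 Dunmere=33 → close Briarlake (overflow 30)
  45÷1 = 45 each, +1 to first 0

Closure order: Fernhollow, Greywater, Juniper, Briarlake
Last habitat: Dunmere with 78 animals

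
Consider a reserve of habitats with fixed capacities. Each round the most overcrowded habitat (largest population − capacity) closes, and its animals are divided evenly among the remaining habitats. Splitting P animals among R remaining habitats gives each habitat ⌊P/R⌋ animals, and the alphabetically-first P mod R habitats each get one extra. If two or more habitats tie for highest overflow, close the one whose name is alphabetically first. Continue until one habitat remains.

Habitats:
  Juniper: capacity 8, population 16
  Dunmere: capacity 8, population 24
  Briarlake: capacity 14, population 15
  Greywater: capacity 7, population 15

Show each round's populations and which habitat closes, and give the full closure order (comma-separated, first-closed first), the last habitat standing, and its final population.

Round 1: Briarlake=15 Dunmere=24 Greywater=15 Juniper=16 → close Dunmere (overflow 16)
  24÷3 = 8 each, +1 to first 0
Round 2: Briarlake=23 Greywater=23 Juniper=24 → close Greywater (overflow 16)
  23÷2 = 11 each, +1 to first 1
Round 3: Briarlake=35 Juniper=35 → close Juniper (overflow 27)
  35÷1 = 35 each, +1 to first 0

Closure order: Dunmere, Greywater, Juniper
Last habitat: Briarlake with 70 animals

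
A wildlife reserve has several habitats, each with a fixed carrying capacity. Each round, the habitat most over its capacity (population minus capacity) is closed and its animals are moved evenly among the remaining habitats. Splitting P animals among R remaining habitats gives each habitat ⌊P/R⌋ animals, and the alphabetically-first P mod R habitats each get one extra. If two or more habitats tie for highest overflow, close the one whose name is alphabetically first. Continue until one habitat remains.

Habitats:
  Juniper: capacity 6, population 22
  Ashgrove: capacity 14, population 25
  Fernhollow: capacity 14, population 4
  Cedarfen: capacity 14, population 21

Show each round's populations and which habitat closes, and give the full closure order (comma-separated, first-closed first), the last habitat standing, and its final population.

Closure order: Juniper, Ashgrove, Cedarfen
Last habitat: Fernhollow with 72 animals

Round 1: Ashgrove=25 Cedarfen=21 Fernhollow=4 Juniper=22 → close Juniper (overflow 16)
  22÷3 = 7 each, +1 to first 1
Round 2: Ashgrove=33 Cedarfen=28 Fernhollow=11 → close Ashgrove (overflow 19)
  33÷2 = 16 each, +1 to first 1
Round 3: Cedarfen=45 Fernhollow=27 → close Cedarfen (overflow 31)
  45÷1 = 45 each, +1 to first 0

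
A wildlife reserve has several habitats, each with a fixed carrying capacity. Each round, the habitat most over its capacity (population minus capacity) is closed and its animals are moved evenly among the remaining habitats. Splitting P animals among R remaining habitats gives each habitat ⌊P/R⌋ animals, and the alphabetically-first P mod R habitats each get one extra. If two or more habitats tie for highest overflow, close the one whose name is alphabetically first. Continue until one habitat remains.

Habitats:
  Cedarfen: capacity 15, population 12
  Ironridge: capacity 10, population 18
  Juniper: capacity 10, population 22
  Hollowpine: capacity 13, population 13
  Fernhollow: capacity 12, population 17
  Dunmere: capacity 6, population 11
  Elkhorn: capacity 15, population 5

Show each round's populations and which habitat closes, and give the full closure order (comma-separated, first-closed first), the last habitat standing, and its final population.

Round 1: Cedarfen=12 Dunmere=11 Elkhorn=5 Fernhollow=17 Hollowpine=13 Ironridge=18 Juniper=22 → close Juniper (overflow 12)
  22÷6 = 3 each, +1 to first 4
Round 2: Cedarfen=16 Dunmere=15 Elkhorn=9 Fernhollow=21 Hollowpine=16 Ironridge=21 → close Ironridge (overflow 11)
  21÷5 = 4 each, +1 to first 1
Round 3: Cedarfen=21 Dunmere=19 Elkhorn=13 Fernhollow=25 Hollowpine=20 → close Dunmere (overflow 13)
  19÷4 = 4 each, +1 to first 3
Round 4: Cedarfen=26 Elkhorn=18 Fernhollow=30 Hollowpine=24 → close Fernhollow (overflow 18)
  30÷3 = 10 each, +1 to first 0
Round 5: Cedarfen=36 Elkhorn=28 Hollowpine=34 → close Cedarfen (overflow 21)
  36÷2 = 18 each, +1 to first 0
Round 6: Elkhorn=46 Hollowpine=52 → close Hollowpine (overflow 39)
  52÷1 = 52 each, +1 to first 0

Closure order: Juniper, Ironridge, Dunmere, Fernhollow, Cedarfen, Hollowpine
Last habitat: Elkhorn with 98 animals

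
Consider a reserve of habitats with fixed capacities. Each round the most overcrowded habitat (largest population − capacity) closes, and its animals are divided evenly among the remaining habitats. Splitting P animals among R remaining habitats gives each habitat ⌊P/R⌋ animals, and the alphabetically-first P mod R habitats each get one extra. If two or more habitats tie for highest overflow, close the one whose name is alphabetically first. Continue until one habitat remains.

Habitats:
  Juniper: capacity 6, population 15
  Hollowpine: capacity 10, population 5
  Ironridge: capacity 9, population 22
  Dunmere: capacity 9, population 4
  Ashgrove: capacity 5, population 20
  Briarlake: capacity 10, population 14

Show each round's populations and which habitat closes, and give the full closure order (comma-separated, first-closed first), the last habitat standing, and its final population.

Round 1: Ashgrove=20 Briarlake=14 Dunmere=4 Hollowpine=5 Ironridge=22 Juniper=15 → close Ashgrove (overflow 15)
  20÷5 = 4 each, +1 to first 0
Round 2: Briarlake=18 Dunmere=8 Hollowpine=9 Ironridge=26 Juniper=19 → close Ironridge (overflow 17)
  26÷4 = 6 each, +1 to first 2
Round 3: Briarlake=25 Dunmere=15 Hollowpine=15 Juniper=25 → close Juniper (overflow 19)
  25÷3 = 8 each, +1 to first 1
Round 4: Briarlake=34 Dunmere=23 Hollowpine=23 → close Briarlake (overflow 24)
  34÷2 = 17 each, +1 to first 0
Round 5: Dunmere=40 Hollowpine=40 → close Dunmere (overflow 31)
  40÷1 = 40 each, +1 to first 0

Closure order: Ashgrove, Ironridge, Juniper, Briarlake, Dunmere
Last habitat: Hollowpine with 80 animals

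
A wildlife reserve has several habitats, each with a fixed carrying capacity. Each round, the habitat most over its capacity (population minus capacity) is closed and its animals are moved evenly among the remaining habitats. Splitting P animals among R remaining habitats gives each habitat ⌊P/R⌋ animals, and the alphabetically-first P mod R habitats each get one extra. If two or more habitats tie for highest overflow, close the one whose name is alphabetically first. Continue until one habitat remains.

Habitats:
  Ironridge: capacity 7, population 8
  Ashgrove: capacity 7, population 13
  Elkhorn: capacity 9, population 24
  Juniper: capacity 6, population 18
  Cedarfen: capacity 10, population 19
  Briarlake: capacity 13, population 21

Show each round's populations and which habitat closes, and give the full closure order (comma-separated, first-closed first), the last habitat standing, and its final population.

Round 1: Ashgrove=13 Briarlake=21 Cedarfen=19 Elkhorn=24 Ironridge=8 Juniper=18 → close Elkhorn (overflow 15)
  24÷5 = 4 each, +1 to first 4
Round 2: Ashgrove=18 Briarlake=26 Cedarfen=24 Ironridge=13 Juniper=22 → close Juniper (overflow 16)
  22÷4 = 5 each, +1 to first 2
Round 3: Ashgrove=24 Briarlake=32 Cedarfen=29 Ironridge=18 → close Briarlake (overflow 19)
  32÷3 = 10 each, +1 to first 2
Round 4: Ashgrove=35 Cedarfen=40 Ironridge=28 → close Cedarfen (overflow 30)
  40÷2 = 20 each, +1 to first 0
Round 5: Ashgrove=55 Ironridge=48 → close Ashgrove (overflow 48)
  55÷1 = 55 each, +1 to first 0

Closure order: Elkhorn, Juniper, Briarlake, Cedarfen, Ashgrove
Last habitat: Ironridge with 103 animals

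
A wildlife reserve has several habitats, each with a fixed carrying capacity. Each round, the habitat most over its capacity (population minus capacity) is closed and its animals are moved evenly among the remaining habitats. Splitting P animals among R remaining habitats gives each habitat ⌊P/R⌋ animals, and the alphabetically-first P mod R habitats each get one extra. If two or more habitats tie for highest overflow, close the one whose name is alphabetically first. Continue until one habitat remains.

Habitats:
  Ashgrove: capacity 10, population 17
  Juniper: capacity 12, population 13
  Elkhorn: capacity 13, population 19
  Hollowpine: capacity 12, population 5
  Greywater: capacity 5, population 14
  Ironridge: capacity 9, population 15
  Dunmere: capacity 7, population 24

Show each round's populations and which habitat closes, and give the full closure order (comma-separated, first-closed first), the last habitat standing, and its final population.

Closure order: Dunmere, Greywater, Ashgrove, Elkhorn, Ironridge, Juniper
Last habitat: Hollowpine with 107 animals

Round 1: Ashgrove=17 Dunmere=24 Elkhorn=19 Greywater=14 Hollowpine=5 Ironridge=15 Juniper=13 → close Dunmere (overflow 17)
  24÷6 = 4 each, +1 to first 0
Round 2: Ashgrove=21 Elkhorn=23 Greywater=18 Hollowpine=9 Ironridge=19 Juniper=17 → close Greywater (overflow 13)
  18÷5 = 3 each, +1 to first 3
Round 3: Ashgrove=25 Elkhorn=27 Hollowpine=13 Ironridge=22 Juniper=20 → close Ashgrove (overflow 15)
  25÷4 = 6 each, +1 to first 1
Round 4: Elkhorn=34 Hollowpine=19 Ironridge=28 Juniper=26 → close Elkhorn (overflow 21)
  34÷3 = 11 each, +1 to first 1
Round 5: Hollowpine=31 Ironridge=39 Juniper=37 → close Ironridge (overflow 30)
  39÷2 = 19 each, +1 to first 1
Round 6: Hollowpine=51 Juniper=56 → close Juniper (overflow 44)
  56÷1 = 56 each, +1 to first 0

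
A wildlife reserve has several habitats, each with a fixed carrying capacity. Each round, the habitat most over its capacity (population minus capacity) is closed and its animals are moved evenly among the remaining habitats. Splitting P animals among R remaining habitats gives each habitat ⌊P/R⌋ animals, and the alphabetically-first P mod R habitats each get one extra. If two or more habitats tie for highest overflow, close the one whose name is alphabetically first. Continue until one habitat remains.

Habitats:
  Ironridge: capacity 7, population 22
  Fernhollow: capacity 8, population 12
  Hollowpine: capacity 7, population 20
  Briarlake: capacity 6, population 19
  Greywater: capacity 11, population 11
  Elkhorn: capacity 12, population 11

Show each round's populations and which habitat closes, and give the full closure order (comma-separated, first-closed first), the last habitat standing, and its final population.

Round 1: Briarlake=19 Elkhorn=11 Fernhollow=12 Greywater=11 Hollowpine=20 Ironridge=22 → close Ironridge (overflow 15)
  22÷5 = 4 each, +1 to first 2
Round 2: Briarlake=24 Elkhorn=16 Fernhollow=16 Greywater=15 Hollowpine=24 → close Briarlake (overflow 18)
  24÷4 = 6 each, +1 to first 0
Round 3: Elkhorn=22 Fernhollow=22 Greywater=21 Hollowpine=30 → close Hollowpine (overflow 23)
  30÷3 = 10 each, +1 to first 0
Round 4: Elkhorn=32 Fernhollow=32 Greywater=31 → close Fernhollow (overflow 24)
  32÷2 = 16 each, +1 to first 0
Round 5: Elkhorn=48 Greywater=47 → close Elkhorn (overflow 36)
  48÷1 = 48 each, +1 to first 0

Closure order: Ironridge, Briarlake, Hollowpine, Fernhollow, Elkhorn
Last habitat: Greywater with 95 animals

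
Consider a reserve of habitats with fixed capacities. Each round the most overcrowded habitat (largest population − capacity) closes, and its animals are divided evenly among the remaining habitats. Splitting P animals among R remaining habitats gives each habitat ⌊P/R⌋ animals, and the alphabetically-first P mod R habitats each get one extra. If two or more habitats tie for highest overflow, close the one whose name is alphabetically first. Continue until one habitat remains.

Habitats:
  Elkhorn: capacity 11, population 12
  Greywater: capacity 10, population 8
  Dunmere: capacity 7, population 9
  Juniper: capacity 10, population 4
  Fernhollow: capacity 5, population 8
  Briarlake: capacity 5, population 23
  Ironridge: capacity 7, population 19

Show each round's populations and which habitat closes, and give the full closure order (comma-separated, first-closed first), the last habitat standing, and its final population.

Round 1: Briarlake=23 Dunmere=9 Elkhorn=12 Fernhollow=8 Greywater=8 Ironridge=19 Juniper=4 → close Briarlake (overflow 18)
  23÷6 = 3 each, +1 to first 5
Round 2: Dunmere=13 Elkhorn=16 Fernhollow=12 Greywater=12 Ironridge=23 Juniper=7 → close Ironridge (overflow 16)
  23÷5 = 4 each, +1 to first 3
Round 3: Dunmere=18 Elkhorn=21 Fernhollow=17 Greywater=16 Juniper=11 → close Fernhollow (overflow 12)
  17÷4 = 4 each, +1 to first 1
Round 4: Dunmere=23 Elkhorn=25 Greywater=20 Juniper=15 → close Dunmere (overflow 16)
  23÷3 = 7 each, +1 to first 2
Round 5: Elkhorn=33 Greywater=28 Juniper=22 → close Elkhorn (overflow 22)
  33÷2 = 16 each, +1 to first 1
Round 6: Greywater=45 Juniper=38 → close Greywater (overflow 35)
  45÷1 = 45 each, +1 to first 0

Closure order: Briarlake, Ironridge, Fernhollow, Dunmere, Elkhorn, Greywater
Last habitat: Juniper with 83 animals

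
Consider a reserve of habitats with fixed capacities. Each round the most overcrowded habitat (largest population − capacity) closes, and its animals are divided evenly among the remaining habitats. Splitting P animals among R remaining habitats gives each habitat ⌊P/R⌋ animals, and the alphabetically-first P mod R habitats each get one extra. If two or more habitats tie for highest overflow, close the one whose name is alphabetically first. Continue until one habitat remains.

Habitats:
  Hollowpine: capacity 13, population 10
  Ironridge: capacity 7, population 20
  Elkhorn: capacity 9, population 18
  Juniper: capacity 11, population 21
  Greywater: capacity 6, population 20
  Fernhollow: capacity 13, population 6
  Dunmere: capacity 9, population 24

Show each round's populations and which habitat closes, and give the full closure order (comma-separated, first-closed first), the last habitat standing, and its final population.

Closure order: Dunmere, Greywater, Ironridge, Elkhorn, Juniper, Hollowpine
Last habitat: Fernhollow with 119 animals

Round 1: Dunmere=24 Elkhorn=18 Fernhollow=6 Greywater=20 Hollowpine=10 Ironridge=20 Juniper=21 → close Dunmere (overflow 15)
  24÷6 = 4 each, +1 to first 0
Round 2: Elkhorn=22 Fernhollow=10 Greywater=24 Hollowpine=14 Ironridge=24 Juniper=25 → close Greywater (overflow 18)
  24÷5 = 4 each, +1 to first 4
Round 3: Elkhorn=27 Fernhollow=15 Hollowpine=19 Ironridge=29 Juniper=29 → close Ironridge (overflow 22)
  29÷4 = 7 each, +1 to first 1
Round 4: Elkhorn=35 Fernhollow=22 Hollowpine=26 Juniper=36 → close Elkhorn (overflow 26)
  35÷3 = 11 each, +1 to first 2
Round 5: Fernhollow=34 Hollowpine=38 Juniper=47 → close Juniper (overflow 36)
  47÷2 = 23 each, +1 to first 1
Round 6: Fernhollow=58 Hollowpine=61 → close Hollowpine (overflow 48)
  61÷1 = 61 each, +1 to first 0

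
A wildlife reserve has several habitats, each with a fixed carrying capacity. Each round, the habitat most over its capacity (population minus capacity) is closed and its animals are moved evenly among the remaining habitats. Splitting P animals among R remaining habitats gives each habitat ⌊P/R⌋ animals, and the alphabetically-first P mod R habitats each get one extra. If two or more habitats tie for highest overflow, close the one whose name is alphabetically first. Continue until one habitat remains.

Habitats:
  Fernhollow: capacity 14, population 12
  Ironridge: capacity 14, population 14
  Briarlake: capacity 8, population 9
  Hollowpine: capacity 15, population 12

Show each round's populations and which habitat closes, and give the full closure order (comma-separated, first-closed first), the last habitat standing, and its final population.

Round 1: Briarlake=9 Fernhollow=12 Hollowpine=12 Ironridge=14 → close Briarlake (overflow 1)
  9÷3 = 3 each, +1 to first 0
Round 2: Fernhollow=15 Hollowpine=15 Ironridge=17 → close Ironridge (overflow 3)
  17÷2 = 8 each, +1 to first 1
Round 3: Fernhollow=24 Hollowpine=23 → close Fernhollow (overflow 10)
  24÷1 = 24 each, +1 to first 0

Closure order: Briarlake, Ironridge, Fernhollow
Last habitat: Hollowpine with 47 animals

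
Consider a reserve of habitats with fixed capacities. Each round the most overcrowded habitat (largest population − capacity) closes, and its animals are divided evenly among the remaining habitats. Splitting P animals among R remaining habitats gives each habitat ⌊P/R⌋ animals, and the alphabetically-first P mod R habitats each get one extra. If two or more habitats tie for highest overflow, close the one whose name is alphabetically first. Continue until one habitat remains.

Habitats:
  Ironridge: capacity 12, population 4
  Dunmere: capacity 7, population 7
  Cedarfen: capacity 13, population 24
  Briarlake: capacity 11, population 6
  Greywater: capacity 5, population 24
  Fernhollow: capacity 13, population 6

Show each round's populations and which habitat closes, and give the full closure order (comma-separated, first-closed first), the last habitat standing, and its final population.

Round 1: Briarlake=6 Cedarfen=24 Dunmere=7 Fernhollow=6 Greywater=24 Ironridge=4 → close Greywater (overflow 19)
  24÷5 = 4 each, +1 to first 4
Round 2: Briarlake=11 Cedarfen=29 Dunmere=12 Fernhollow=11 Ironridge=8 → close Cedarfen (overflow 16)
  29÷4 = 7 each, +1 to first 1
Round 3: Briarlake=19 Dunmere=19 Fernhollow=18 Ironridge=15 → close Dunmere (overflow 12)
  19÷3 = 6 each, +1 to first 1
Round 4: Briarlake=26 Fernhollow=24 Ironridge=21 → close Briarlake (overflow 15)
  26÷2 = 13 each, +1 to first 0
Round 5: Fernhollow=37 Ironridge=34 → close Fernhollow (overflow 24)
  37÷1 = 37 each, +1 to first 0

Closure order: Greywater, Cedarfen, Dunmere, Briarlake, Fernhollow
Last habitat: Ironridge with 71 animals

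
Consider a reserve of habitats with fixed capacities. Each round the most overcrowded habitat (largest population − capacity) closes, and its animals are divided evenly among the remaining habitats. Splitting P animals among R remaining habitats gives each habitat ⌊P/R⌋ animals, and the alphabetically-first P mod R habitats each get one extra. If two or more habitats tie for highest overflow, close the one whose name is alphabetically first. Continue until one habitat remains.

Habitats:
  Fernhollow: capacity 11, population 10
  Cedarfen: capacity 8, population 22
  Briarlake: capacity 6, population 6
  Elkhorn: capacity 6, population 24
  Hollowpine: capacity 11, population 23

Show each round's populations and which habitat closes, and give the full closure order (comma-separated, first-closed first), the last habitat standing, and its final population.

Round 1: Briarlake=6 Cedarfen=22 Elkhorn=24 Fernhollow=10 Hollowpine=23 → close Elkhorn (overflow 18)
  24÷4 = 6 each, +1 to first 0
Round 2: Briarlake=12 Cedarfen=28 Fernhollow=16 Hollowpine=29 → close Cedarfen (overflow 20)
  28÷3 = 9 each, +1 to first 1
Round 3: Briarlake=22 Fernhollow=25 Hollowpine=38 → close Hollowpine (overflow 27)
  38÷2 = 19 each, +1 to first 0
Round 4: Briarlake=41 Fernhollow=44 → close Briarlake (overflow 35)
  41÷1 = 41 each, +1 to first 0

Closure order: Elkhorn, Cedarfen, Hollowpine, Briarlake
Last habitat: Fernhollow with 85 animals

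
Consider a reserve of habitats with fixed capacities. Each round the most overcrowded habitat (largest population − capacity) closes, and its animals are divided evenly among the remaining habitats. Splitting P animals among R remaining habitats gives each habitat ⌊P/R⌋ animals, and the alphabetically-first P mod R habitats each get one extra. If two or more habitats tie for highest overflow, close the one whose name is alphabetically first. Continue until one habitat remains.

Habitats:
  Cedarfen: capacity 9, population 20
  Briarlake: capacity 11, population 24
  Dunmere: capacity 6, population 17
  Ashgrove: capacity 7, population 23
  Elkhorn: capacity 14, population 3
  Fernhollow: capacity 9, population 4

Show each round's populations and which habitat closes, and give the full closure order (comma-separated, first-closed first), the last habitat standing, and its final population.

Closure order: Ashgrove, Briarlake, Cedarfen, Dunmere, Fernhollow
Last habitat: Elkhorn with 91 animals

Round 1: Ashgrove=23 Briarlake=24 Cedarfen=20 Dunmere=17 Elkhorn=3 Fernhollow=4 → close Ashgrove (overflow 16)
  23÷5 = 4 each, +1 to first 3
Round 2: Briarlake=29 Cedarfen=25 Dunmere=22 Elkhorn=7 Fernhollow=8 → close Briarlake (overflow 18)
  29÷4 = 7 each, +1 to first 1
Round 3: Cedarfen=33 Dunmere=29 Elkhorn=14 Fernhollow=15 → close Cedarfen (overflow 24)
  33÷3 = 11 each, +1 to first 0
Round 4: Dunmere=40 Elkhorn=25 Fernhollow=26 → close Dunmere (overflow 34)
  40÷2 = 20 each, +1 to first 0
Round 5: Elkhorn=45 Fernhollow=46 → close Fernhollow (overflow 37)
  46÷1 = 46 each, +1 to first 0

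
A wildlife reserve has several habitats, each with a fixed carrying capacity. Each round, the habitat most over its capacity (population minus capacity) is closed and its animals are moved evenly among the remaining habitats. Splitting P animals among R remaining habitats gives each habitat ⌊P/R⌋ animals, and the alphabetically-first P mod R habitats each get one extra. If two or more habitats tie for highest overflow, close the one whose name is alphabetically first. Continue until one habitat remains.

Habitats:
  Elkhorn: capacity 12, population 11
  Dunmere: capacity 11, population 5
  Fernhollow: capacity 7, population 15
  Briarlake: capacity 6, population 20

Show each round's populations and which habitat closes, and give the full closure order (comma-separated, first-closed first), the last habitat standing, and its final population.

Closure order: Briarlake, Fernhollow, Elkhorn
Last habitat: Dunmere with 51 animals

Round 1: Briarlake=20 Dunmere=5 Elkhorn=11 Fernhollow=15 → close Briarlake (overflow 14)
  20÷3 = 6 each, +1 to first 2
Round 2: Dunmere=12 Elkhorn=18 Fernhollow=21 → close Fernhollow (overflow 14)
  21÷2 = 10 each, +1 to first 1
Round 3: Dunmere=23 Elkhorn=28 → close Elkhorn (overflow 16)
  28÷1 = 28 each, +1 to first 0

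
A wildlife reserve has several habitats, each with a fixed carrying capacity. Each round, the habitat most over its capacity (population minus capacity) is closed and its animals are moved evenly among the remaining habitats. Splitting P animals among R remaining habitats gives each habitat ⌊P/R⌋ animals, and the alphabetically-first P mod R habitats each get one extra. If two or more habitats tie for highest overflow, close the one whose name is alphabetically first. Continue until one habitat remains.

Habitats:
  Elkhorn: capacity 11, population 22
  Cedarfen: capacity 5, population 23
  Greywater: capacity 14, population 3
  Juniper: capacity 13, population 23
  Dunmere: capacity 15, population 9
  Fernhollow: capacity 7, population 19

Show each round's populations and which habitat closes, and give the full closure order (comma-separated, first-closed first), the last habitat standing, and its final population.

Closure order: Cedarfen, Fernhollow, Elkhorn, Juniper, Dunmere
Last habitat: Greywater with 99 animals

Round 1: Cedarfen=23 Dunmere=9 Elkhorn=22 Fernhollow=19 Greywater=3 Juniper=23 → close Cedarfen (overflow 18)
  23÷5 = 4 each, +1 to first 3
Round 2: Dunmere=14 Elkhorn=27 Fernhollow=24 Greywater=7 Juniper=27 → close Fernhollow (overflow 17)
  24÷4 = 6 each, +1 to first 0
Round 3: Dunmere=20 Elkhorn=33 Greywater=13 Juniper=33 → close Elkhorn (overflow 22)
  33÷3 = 11 each, +1 to first 0
Round 4: Dunmere=31 Greywater=24 Juniper=44 → close Juniper (overflow 31)
  44÷2 = 22 each, +1 to first 0
Round 5: Dunmere=53 Greywater=46 → close Dunmere (overflow 38)
  53÷1 = 53 each, +1 to first 0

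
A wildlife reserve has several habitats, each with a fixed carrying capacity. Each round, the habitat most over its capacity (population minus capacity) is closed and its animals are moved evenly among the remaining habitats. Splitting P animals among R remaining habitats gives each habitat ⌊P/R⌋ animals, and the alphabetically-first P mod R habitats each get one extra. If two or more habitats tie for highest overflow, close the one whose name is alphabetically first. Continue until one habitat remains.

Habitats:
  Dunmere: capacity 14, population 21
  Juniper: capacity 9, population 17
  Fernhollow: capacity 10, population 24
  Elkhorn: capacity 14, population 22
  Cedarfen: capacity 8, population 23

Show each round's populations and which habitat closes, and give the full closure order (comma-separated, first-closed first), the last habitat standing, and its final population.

Round 1: Cedarfen=23 Dunmere=21 Elkhorn=22 Fernhollow=24 Juniper=17 → close Cedarfen (overflow 15)
  23÷4 = 5 each, +1 to first 3
Round 2: Dunmere=27 Elkhorn=28 Fernhollow=30 Juniper=22 → close Fernhollow (overflow 20)
  30÷3 = 10 each, +1 to first 0
Round 3: Dunmere=37 Elkhorn=38 Juniper=32 → close Elkhorn (overflow 24)
  38÷2 = 19 each, +1 to first 0
Round 4: Dunmere=56 Juniper=51 → close Dunmere (overflow 42)
  56÷1 = 56 each, +1 to first 0

Closure order: Cedarfen, Fernhollow, Elkhorn, Dunmere
Last habitat: Juniper with 107 animals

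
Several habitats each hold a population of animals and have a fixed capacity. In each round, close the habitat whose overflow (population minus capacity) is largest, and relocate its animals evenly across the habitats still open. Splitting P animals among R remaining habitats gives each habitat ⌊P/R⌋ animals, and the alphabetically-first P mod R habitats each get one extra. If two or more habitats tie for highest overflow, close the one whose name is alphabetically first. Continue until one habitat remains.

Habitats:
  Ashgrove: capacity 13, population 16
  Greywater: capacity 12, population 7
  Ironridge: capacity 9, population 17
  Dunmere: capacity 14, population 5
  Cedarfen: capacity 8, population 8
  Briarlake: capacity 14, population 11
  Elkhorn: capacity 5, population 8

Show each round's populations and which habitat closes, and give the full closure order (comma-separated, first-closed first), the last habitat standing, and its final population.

Round 1: Ashgrove=16 Briarlake=11 Cedarfen=8 Dunmere=5 Elkhorn=8 Greywater=7 Ironridge=17 → close Ironridge (overflow 8)
  17÷6 = 2 each, +1 to first 5
Round 2: Ashgrove=19 Briarlake=14 Cedarfen=11 Dunmere=8 Elkhorn=11 Greywater=9 → close Ashgrove (overflow 6)
  19÷5 = 3 each, +1 to first 4
Round 3: Briarlake=18 Cedarfen=15 Dunmere=12 Elkhorn=15 Greywater=12 → close Elkhorn (overflow 10)
  15÷4 = 3 each, +1 to first 3
Round 4: Briarlake=22 Cedarfen=19 Dunmere=16 Greywater=15 → close Cedarfen (overflow 11)
  19÷3 = 6 each, +1 to first 1
Round 5: Briarlake=29 Dunmere=22 Greywater=21 → close Briarlake (overflow 15)
  29÷2 = 14 each, +1 to first 1
Round 6: Dunmere=37 Greywater=35 → close Dunmere (overflow 23)
  37÷1 = 37 each, +1 to first 0

Closure order: Ironridge, Ashgrove, Elkhorn, Cedarfen, Briarlake, Dunmere
Last habitat: Greywater with 72 animals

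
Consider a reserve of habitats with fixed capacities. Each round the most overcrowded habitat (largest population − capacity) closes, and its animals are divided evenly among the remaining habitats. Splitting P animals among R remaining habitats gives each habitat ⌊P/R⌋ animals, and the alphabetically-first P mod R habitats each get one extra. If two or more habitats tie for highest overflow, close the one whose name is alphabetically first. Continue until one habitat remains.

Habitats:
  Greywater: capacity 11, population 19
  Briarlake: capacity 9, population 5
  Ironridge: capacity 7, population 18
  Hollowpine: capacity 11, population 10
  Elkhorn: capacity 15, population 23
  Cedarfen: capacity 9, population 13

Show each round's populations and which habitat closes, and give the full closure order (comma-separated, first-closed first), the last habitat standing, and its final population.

Round 1: Briarlake=5 Cedarfen=13 Elkhorn=23 Greywater=19 Hollowpine=10 Ironridge=18 → close Ironridge (overflow 11)
  18÷5 = 3 each, +1 to first 3
Round 2: Briarlake=9 Cedarfen=17 Elkhorn=27 Greywater=22 Hollowpine=13 → close Elkhorn (overflow 12)
  27÷4 = 6 each, +1 to first 3
Round 3: Briarlake=16 Cedarfen=24 Greywater=29 Hollowpine=19 → close Greywater (overflow 18)
  29÷3 = 9 each, +1 to first 2
Round 4: Briarlake=26 Cedarfen=34 Hollowpine=28 → close Cedarfen (overflow 25)
  34÷2 = 17 each, +1 to first 0
Round 5: Briarlake=43 Hollowpine=45 → close Briarlake (overflow 34)
  43÷1 = 43 each, +1 to first 0

Closure order: Ironridge, Elkhorn, Greywater, Cedarfen, Briarlake
Last habitat: Hollowpine with 88 animals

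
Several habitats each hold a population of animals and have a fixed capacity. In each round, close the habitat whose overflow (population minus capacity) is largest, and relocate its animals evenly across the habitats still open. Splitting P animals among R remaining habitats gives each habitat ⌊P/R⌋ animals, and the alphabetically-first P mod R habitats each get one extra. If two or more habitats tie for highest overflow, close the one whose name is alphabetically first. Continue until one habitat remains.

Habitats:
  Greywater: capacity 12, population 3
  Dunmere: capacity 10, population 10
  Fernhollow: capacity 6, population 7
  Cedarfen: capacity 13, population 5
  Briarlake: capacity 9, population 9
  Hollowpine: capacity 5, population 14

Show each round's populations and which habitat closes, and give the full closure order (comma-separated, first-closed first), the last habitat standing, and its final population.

Closure order: Hollowpine, Fernhollow, Briarlake, Dunmere, Cedarfen
Last habitat: Greywater with 48 animals

Round 1: Briarlake=9 Cedarfen=5 Dunmere=10 Fernhollow=7 Greywater=3 Hollowpine=14 → close Hollowpine (overflow 9)
  14÷5 = 2 each, +1 to first 4
Round 2: Briarlake=12 Cedarfen=8 Dunmere=13 Fernhollow=10 Greywater=5 → close Fernhollow (overflow 4)
  10÷4 = 2 each, +1 to first 2
Round 3: Briarlake=15 Cedarfen=11 Dunmere=15 Greywater=7 → close Briarlake (overflow 6)
  15÷3 = 5 each, +1 to first 0
Round 4: Cedarfen=16 Dunmere=20 Greywater=12 → close Dunmere (overflow 10)
  20÷2 = 10 each, +1 to first 0
Round 5: Cedarfen=26 Greywater=22 → close Cedarfen (overflow 13)
  26÷1 = 26 each, +1 to first 0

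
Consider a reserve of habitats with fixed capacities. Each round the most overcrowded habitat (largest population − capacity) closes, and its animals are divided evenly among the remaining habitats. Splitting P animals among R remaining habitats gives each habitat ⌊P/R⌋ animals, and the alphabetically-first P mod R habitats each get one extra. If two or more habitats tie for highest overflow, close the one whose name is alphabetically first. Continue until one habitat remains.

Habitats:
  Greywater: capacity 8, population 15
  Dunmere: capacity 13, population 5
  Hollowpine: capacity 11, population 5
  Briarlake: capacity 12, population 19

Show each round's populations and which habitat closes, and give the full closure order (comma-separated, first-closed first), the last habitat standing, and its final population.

Closure order: Briarlake, Greywater, Dunmere
Last habitat: Hollowpine with 44 animals

Round 1: Briarlake=19 Dunmere=5 Greywater=15 Hollowpine=5 → close Briarlake (overflow 7)
  19÷3 = 6 each, +1 to first 1
Round 2: Dunmere=12 Greywater=21 Hollowpine=11 → close Greywater (overflow 13)
  21÷2 = 10 each, +1 to first 1
Round 3: Dunmere=23 Hollowpine=21 → close Dunmere (overflow 10)
  23÷1 = 23 each, +1 to first 0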